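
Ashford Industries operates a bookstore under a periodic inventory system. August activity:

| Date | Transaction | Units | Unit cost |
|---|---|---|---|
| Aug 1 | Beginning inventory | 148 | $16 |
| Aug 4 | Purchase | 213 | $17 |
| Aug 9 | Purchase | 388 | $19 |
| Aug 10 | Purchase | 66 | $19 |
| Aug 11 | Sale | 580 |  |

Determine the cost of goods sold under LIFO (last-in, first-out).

COGS = $10,768

Aug 11, 580 sold [LIFO — newest first]: 66 @ $19 + 388 @ $19 + 126 @ $17 = $10,768
Ending inventory: 148 @ $16 + 87 @ $17 = $3,847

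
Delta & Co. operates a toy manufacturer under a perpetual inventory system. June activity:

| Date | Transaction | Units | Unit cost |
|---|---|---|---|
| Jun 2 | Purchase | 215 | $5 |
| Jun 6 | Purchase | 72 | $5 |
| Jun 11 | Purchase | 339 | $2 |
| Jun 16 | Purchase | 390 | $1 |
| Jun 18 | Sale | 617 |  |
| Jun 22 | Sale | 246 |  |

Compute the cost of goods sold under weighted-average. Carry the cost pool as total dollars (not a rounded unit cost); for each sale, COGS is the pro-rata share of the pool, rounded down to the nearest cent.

COGS = $2,126.07

After Jun 2: 215 on hand, pool $1,075.00 (≈ $5.0000 each)
After Jun 6: 287 on hand, pool $1,435.00 (≈ $5.0000 each)
After Jun 11: 626 on hand, pool $2,113.00 (≈ $3.3754 each)
After Jun 16: 1016 on hand, pool $2,503.00 (≈ $2.4636 each)
Jun 18, sell 617: 617/1016 × $2,503.00 → $1,520.03
Jun 22, sell 246: 246/399 × $982.97 → $606.04
Total COGS = $1,520.03 + $606.04 = $2,126.07
Ending inventory (cost pool remaining) = $376.93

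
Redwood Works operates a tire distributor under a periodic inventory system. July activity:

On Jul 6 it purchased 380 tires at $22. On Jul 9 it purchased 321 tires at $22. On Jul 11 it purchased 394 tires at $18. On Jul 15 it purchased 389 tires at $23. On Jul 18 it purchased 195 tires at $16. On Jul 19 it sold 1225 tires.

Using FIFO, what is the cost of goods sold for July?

Jul 19, 1225 sold [FIFO — oldest first]: 380 @ $22 + 321 @ $22 + 394 @ $18 + 130 @ $23 = $25,504
Ending inventory: 259 @ $23 + 195 @ $16 = $9,077
Check: goods available $34,581 = COGS $25,504 + ending $9,077

COGS = $25,504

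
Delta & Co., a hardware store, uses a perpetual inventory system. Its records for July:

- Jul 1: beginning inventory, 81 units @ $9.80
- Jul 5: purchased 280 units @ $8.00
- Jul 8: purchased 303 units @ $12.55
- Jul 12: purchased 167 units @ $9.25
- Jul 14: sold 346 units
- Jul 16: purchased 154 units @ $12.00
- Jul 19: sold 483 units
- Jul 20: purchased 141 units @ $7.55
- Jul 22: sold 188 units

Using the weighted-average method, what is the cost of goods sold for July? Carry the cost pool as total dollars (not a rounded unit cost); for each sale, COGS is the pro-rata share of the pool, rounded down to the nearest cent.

COGS = $10,299.21

After Jul 1: 81 on hand, pool $793.80 (≈ $9.8000 each)
After Jul 5: 361 on hand, pool $3,033.80 (≈ $8.4039 each)
After Jul 8: 664 on hand, pool $6,836.45 (≈ $10.2959 each)
After Jul 12: 831 on hand, pool $8,381.20 (≈ $10.0857 each)
Jul 14, sell 346: 346/831 × $8,381.20 → $3,489.64
After Jul 16: 639 on hand, pool $6,739.56 (≈ $10.5470 each)
Jul 19, sell 483: 483/639 × $6,739.56 → $5,094.22
After Jul 20: 297 on hand, pool $2,709.89 (≈ $9.1242 each)
Jul 22, sell 188: 188/297 × $2,709.89 → $1,715.35
Total COGS = $3,489.64 + $5,094.22 + $1,715.35 = $10,299.21
Ending inventory (cost pool remaining) = $994.54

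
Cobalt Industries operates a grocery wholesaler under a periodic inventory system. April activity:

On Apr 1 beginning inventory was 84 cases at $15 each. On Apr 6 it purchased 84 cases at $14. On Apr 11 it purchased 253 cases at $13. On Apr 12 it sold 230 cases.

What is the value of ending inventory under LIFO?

Ending inventory = $2,735

Apr 12, 230 sold [LIFO — newest first]: 230 @ $13 = $2,990
Ending inventory: 84 @ $15 + 84 @ $14 + 23 @ $13 = $2,735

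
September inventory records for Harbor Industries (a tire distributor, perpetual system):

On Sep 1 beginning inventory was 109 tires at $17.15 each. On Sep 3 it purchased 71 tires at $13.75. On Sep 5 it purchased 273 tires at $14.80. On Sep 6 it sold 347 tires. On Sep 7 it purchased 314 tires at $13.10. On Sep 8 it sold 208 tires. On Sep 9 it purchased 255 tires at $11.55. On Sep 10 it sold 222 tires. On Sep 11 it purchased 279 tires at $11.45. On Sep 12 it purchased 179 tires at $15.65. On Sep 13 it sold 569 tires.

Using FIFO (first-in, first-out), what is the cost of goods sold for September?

COGS = $17,843.45

Sep 6, 347 sold [FIFO — oldest first]: 109 @ $17.15 + 71 @ $13.75 + 167 @ $14.80 = $5,317.20
Sep 8, 208 sold [FIFO — oldest first]: 106 @ $14.80 + 102 @ $13.10 = $2,905.00
Sep 10, 222 sold [FIFO — oldest first]: 212 @ $13.10 + 10 @ $11.55 = $2,892.70
Sep 13, 569 sold [FIFO — oldest first]: 245 @ $11.55 + 279 @ $11.45 + 45 @ $15.65 = $6,728.55
Total COGS = $5,317.20 + $2,905.00 + $2,892.70 + $6,728.55 = $17,843.45
Ending inventory: 134 @ $15.65 = $2,097.10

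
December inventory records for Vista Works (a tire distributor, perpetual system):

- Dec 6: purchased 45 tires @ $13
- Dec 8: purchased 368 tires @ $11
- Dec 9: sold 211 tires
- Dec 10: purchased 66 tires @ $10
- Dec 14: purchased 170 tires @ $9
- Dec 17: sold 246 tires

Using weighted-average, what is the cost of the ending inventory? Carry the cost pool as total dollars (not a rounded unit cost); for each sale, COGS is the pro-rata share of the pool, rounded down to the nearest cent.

Ending inventory = $1,953.33

After Dec 6: 45 on hand, pool $585.00 (≈ $13.0000 each)
After Dec 8: 413 on hand, pool $4,633.00 (≈ $11.2179 each)
Dec 9, sell 211: 211/413 × $4,633.00 → $2,366.98
After Dec 10: 268 on hand, pool $2,926.02 (≈ $10.9180 each)
After Dec 14: 438 on hand, pool $4,456.02 (≈ $10.1736 each)
Dec 17, sell 246: 246/438 × $4,456.02 → $2,502.69
Total COGS = $2,366.98 + $2,502.69 = $4,869.67
Ending inventory (cost pool remaining) = $1,953.33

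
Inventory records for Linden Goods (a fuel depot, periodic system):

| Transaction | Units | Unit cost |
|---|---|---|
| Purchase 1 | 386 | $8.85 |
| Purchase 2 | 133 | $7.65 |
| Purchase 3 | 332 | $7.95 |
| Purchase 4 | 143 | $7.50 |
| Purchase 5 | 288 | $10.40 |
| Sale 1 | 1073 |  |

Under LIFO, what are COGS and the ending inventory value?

COGS = $9,291.00; ending inventory = $1,849.65

Sale 1 (1073) [LIFO — newest first]: 288 @ $10.40 + 143 @ $7.50 + 332 @ $7.95 + 133 @ $7.65 + 177 @ $8.85 = $9,291.00
Ending inventory: 209 @ $8.85 = $1,849.65
Check: goods available $11,140.65 = COGS $9,291.00 + ending $1,849.65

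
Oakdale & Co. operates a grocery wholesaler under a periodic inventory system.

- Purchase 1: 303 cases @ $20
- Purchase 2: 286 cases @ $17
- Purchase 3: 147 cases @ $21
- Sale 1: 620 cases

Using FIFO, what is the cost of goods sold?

COGS = $11,573

Sale 1 (620) [FIFO — oldest first]: 303 @ $20 + 286 @ $17 + 31 @ $21 = $11,573
Ending inventory: 116 @ $21 = $2,436
Check: goods available $14,009 = COGS $11,573 + ending $2,436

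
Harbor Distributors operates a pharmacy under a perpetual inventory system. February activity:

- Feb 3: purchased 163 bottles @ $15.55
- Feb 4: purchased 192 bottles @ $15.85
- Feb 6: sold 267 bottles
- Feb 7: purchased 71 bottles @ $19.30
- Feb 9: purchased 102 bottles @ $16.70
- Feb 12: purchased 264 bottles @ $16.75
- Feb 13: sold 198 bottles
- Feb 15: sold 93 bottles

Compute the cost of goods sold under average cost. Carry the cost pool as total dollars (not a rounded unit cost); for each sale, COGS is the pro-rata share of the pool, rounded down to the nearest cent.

COGS = $9,116.32

After Feb 3: 163 on hand, pool $2,534.65 (≈ $15.5500 each)
After Feb 4: 355 on hand, pool $5,577.85 (≈ $15.7123 each)
Feb 6, sell 267: 267/355 × $5,577.85 → $4,195.17
After Feb 7: 159 on hand, pool $2,752.98 (≈ $17.3143 each)
After Feb 9: 261 on hand, pool $4,456.38 (≈ $17.0743 each)
After Feb 12: 525 on hand, pool $8,878.38 (≈ $16.9112 each)
Feb 13, sell 198: 198/525 × $8,878.38 → $3,348.41
Feb 15, sell 93: 93/327 × $5,529.97 → $1,572.74
Total COGS = $4,195.17 + $3,348.41 + $1,572.74 = $9,116.32
Ending inventory (cost pool remaining) = $3,957.23
Check: goods available $13,073.55 = COGS $9,116.32 + ending $3,957.23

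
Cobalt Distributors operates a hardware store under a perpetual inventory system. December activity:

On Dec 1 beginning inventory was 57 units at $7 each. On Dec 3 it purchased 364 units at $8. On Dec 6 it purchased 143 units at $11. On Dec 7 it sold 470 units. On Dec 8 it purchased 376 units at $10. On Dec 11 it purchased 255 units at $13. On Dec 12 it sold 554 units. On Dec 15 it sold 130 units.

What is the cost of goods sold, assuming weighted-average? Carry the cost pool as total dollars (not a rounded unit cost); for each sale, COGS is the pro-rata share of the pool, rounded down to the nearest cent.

After Dec 1: 57 on hand, pool $399.00 (≈ $7.0000 each)
After Dec 3: 421 on hand, pool $3,311.00 (≈ $7.8646 each)
After Dec 6: 564 on hand, pool $4,884.00 (≈ $8.6596 each)
Dec 7, sell 470: 470/564 × $4,884.00 → $4,070.00
After Dec 8: 470 on hand, pool $4,574.00 (≈ $9.7319 each)
After Dec 11: 725 on hand, pool $7,889.00 (≈ $10.8814 each)
Dec 12, sell 554: 554/725 × $7,889.00 → $6,028.28
Dec 15, sell 130: 130/171 × $1,860.72 → $1,414.58
Total COGS = $4,070.00 + $6,028.28 + $1,414.58 = $11,512.86
Ending inventory (cost pool remaining) = $446.14

COGS = $11,512.86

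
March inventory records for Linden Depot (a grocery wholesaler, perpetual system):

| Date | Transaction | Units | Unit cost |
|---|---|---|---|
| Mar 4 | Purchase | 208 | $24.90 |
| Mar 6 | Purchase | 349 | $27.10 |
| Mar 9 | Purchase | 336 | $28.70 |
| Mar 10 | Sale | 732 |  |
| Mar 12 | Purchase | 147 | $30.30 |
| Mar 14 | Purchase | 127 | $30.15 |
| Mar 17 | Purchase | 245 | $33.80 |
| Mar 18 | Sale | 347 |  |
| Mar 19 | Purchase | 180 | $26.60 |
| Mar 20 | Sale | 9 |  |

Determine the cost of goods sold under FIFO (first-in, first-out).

COGS = $30,181.60

Mar 10, 732 sold [FIFO — oldest first]: 208 @ $24.90 + 349 @ $27.10 + 175 @ $28.70 = $19,659.60
Mar 18, 347 sold [FIFO — oldest first]: 161 @ $28.70 + 147 @ $30.30 + 39 @ $30.15 = $10,250.65
Mar 20, 9 sold [FIFO — oldest first]: 9 @ $30.15 = $271.35
Total COGS = $19,659.60 + $10,250.65 + $271.35 = $30,181.60
Ending inventory: 79 @ $30.15 + 245 @ $33.80 + 180 @ $26.60 = $15,450.85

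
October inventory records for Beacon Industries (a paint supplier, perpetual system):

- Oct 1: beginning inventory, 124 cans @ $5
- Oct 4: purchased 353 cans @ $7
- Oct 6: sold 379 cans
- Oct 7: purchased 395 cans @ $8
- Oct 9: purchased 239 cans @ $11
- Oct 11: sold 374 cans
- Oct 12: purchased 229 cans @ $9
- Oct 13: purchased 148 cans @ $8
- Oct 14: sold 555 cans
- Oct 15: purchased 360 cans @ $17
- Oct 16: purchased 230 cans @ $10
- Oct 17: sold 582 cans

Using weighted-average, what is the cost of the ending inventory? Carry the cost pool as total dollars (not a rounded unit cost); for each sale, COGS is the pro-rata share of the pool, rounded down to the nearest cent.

Ending inventory = $2,437.69

After Oct 1: 124 on hand, pool $620.00 (≈ $5.0000 each)
After Oct 4: 477 on hand, pool $3,091.00 (≈ $6.4801 each)
Oct 6, sell 379: 379/477 × $3,091.00 → $2,455.95
After Oct 7: 493 on hand, pool $3,795.05 (≈ $7.6979 each)
After Oct 9: 732 on hand, pool $6,424.05 (≈ $8.7760 each)
Oct 11, sell 374: 374/732 × $6,424.05 → $3,282.23
After Oct 12: 587 on hand, pool $5,202.82 (≈ $8.8634 each)
After Oct 13: 735 on hand, pool $6,386.82 (≈ $8.6896 each)
Oct 14, sell 555: 555/735 × $6,386.82 → $4,822.70
After Oct 15: 540 on hand, pool $7,684.12 (≈ $14.2299 each)
After Oct 16: 770 on hand, pool $9,984.12 (≈ $12.9664 each)
Oct 17, sell 582: 582/770 × $9,984.12 → $7,546.43
Total COGS = $2,455.95 + $3,282.23 + $4,822.70 + $7,546.43 = $18,107.31
Ending inventory (cost pool remaining) = $2,437.69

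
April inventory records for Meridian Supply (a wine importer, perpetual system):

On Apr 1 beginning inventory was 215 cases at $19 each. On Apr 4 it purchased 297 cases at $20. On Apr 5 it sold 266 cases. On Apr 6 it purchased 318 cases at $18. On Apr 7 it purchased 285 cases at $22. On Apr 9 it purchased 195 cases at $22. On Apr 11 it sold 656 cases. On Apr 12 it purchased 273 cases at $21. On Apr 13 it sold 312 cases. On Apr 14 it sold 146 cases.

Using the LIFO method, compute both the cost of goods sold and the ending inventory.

Apr 5, 266 sold [LIFO — newest first]: 266 @ $20 = $5,320
Apr 11, 656 sold [LIFO — newest first]: 195 @ $22 + 285 @ $22 + 176 @ $18 = $13,728
Apr 13, 312 sold [LIFO — newest first]: 273 @ $21 + 39 @ $18 = $6,435
Apr 14, 146 sold [LIFO — newest first]: 103 @ $18 + 31 @ $20 + 12 @ $19 = $2,702
Total COGS = $5,320 + $13,728 + $6,435 + $2,702 = $28,185
Ending inventory: 203 @ $19 = $3,857

COGS = $28,185; ending inventory = $3,857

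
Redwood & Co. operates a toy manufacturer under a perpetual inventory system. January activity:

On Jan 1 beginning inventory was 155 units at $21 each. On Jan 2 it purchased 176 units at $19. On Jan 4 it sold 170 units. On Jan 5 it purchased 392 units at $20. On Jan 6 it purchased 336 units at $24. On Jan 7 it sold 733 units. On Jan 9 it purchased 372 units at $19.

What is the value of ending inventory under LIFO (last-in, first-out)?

Jan 4, 170 sold [LIFO — newest first]: 170 @ $19 = $3,230
Jan 7, 733 sold [LIFO — newest first]: 336 @ $24 + 392 @ $20 + 5 @ $19 = $15,999
Total COGS = $3,230 + $15,999 = $19,229
Ending inventory: 155 @ $21 + 1 @ $19 + 372 @ $19 = $10,342

Ending inventory = $10,342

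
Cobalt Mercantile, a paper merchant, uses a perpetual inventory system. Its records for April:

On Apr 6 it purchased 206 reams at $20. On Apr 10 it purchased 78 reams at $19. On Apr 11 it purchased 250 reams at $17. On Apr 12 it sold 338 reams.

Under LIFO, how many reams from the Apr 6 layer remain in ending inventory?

196

Apr 12, 338 sold [LIFO — newest first]: 250 @ $17 + 78 @ $19 + 10 @ $20 = $5,932
Ending inventory: 196 @ $20 = $3,920
Check: goods available $9,852 = COGS $5,932 + ending $3,920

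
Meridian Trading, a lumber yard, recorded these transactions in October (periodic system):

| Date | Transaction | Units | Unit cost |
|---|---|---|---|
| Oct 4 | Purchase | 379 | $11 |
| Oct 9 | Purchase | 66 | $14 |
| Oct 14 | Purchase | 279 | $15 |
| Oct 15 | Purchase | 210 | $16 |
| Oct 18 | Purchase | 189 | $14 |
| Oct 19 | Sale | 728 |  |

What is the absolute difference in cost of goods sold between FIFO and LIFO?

$1,549

FIFO COGS: 379 @ $11 + 66 @ $14 + 279 @ $15 + 4 @ $16 = $9,342
LIFO COGS: 189 @ $14 + 210 @ $16 + 279 @ $15 + 50 @ $14 = $10,891
Difference = |$9,342 − $10,891| = $1,549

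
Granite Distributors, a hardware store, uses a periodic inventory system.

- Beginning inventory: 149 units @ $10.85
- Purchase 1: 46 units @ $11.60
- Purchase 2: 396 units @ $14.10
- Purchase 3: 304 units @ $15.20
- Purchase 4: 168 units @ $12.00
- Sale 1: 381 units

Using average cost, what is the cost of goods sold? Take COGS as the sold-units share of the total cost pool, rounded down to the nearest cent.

Sale 1, sell 381: 381/1063 × $14,370.65 → $5,150.72
Ending inventory (cost pool remaining) = $9,219.93
Check: goods available $14,370.65 = COGS $5,150.72 + ending $9,219.93

COGS = $5,150.72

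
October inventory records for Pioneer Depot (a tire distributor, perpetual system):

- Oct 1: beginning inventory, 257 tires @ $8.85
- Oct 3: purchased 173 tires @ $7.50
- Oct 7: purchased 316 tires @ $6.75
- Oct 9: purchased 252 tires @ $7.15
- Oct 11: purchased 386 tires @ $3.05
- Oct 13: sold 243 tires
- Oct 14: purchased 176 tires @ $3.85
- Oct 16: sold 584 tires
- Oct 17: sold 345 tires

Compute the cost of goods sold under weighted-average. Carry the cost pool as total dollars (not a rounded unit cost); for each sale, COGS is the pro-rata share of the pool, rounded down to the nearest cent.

After Oct 1: 257 on hand, pool $2,274.45 (≈ $8.8500 each)
After Oct 3: 430 on hand, pool $3,571.95 (≈ $8.3069 each)
After Oct 7: 746 on hand, pool $5,704.95 (≈ $7.6474 each)
After Oct 9: 998 on hand, pool $7,506.75 (≈ $7.5218 each)
After Oct 11: 1384 on hand, pool $8,684.05 (≈ $6.2746 each)
Oct 13, sell 243: 243/1384 × $8,684.05 → $1,524.72
After Oct 14: 1317 on hand, pool $7,836.93 (≈ $5.9506 each)
Oct 16, sell 584: 584/1317 × $7,836.93 → $3,475.14
Oct 17, sell 345: 345/733 × $4,361.79 → $2,052.95
Total COGS = $1,524.72 + $3,475.14 + $2,052.95 = $7,052.81
Ending inventory (cost pool remaining) = $2,308.84
Check: goods available $9,361.65 = COGS $7,052.81 + ending $2,308.84

COGS = $7,052.81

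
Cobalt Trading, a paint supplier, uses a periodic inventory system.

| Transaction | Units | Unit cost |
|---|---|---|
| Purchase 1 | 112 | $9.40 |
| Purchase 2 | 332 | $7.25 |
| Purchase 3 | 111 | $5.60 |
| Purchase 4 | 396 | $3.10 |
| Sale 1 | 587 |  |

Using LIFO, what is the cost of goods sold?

Sale 1 (587) [LIFO — newest first]: 396 @ $3.10 + 111 @ $5.60 + 80 @ $7.25 = $2,429.20
Ending inventory: 112 @ $9.40 + 252 @ $7.25 = $2,879.80

COGS = $2,429.20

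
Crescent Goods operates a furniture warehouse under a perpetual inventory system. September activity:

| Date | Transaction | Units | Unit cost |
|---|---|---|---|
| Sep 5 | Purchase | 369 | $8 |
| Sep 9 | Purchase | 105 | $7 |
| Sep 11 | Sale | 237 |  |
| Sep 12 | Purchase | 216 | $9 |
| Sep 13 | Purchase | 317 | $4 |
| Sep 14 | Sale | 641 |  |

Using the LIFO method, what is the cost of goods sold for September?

Sep 11, 237 sold [LIFO — newest first]: 105 @ $7 + 132 @ $8 = $1,791
Sep 14, 641 sold [LIFO — newest first]: 317 @ $4 + 216 @ $9 + 108 @ $8 = $4,076
Total COGS = $1,791 + $4,076 = $5,867
Ending inventory: 129 @ $8 = $1,032

COGS = $5,867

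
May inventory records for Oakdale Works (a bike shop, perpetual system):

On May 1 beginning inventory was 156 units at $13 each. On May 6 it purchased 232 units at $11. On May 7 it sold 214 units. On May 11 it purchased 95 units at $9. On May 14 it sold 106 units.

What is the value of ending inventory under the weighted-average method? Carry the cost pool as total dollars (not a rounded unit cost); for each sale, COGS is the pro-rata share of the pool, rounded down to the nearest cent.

After May 1: 156 on hand, pool $2,028.00 (≈ $13.0000 each)
After May 6: 388 on hand, pool $4,580.00 (≈ $11.8041 each)
May 7, sell 214: 214/388 × $4,580.00 → $2,526.08
After May 11: 269 on hand, pool $2,908.92 (≈ $10.8138 each)
May 14, sell 106: 106/269 × $2,908.92 → $1,146.26
Total COGS = $2,526.08 + $1,146.26 = $3,672.34
Ending inventory (cost pool remaining) = $1,762.66

Ending inventory = $1,762.66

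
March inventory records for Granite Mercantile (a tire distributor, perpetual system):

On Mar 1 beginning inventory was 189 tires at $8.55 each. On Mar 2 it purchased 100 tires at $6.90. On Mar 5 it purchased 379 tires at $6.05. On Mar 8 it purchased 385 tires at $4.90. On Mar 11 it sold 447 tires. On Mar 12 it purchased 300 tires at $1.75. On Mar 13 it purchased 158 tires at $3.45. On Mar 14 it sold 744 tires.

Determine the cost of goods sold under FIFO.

Mar 11, 447 sold [FIFO — oldest first]: 189 @ $8.55 + 100 @ $6.90 + 158 @ $6.05 = $3,261.85
Mar 14, 744 sold [FIFO — oldest first]: 221 @ $6.05 + 385 @ $4.90 + 138 @ $1.75 = $3,465.05
Total COGS = $3,261.85 + $3,465.05 = $6,726.90
Ending inventory: 162 @ $1.75 + 158 @ $3.45 = $828.60

COGS = $6,726.90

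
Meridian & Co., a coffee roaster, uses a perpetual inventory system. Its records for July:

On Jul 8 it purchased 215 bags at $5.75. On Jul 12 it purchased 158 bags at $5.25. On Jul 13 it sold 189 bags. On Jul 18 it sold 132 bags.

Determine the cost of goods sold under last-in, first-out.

Jul 13, 189 sold [LIFO — newest first]: 158 @ $5.25 + 31 @ $5.75 = $1,007.75
Jul 18, 132 sold [LIFO — newest first]: 132 @ $5.75 = $759.00
Total COGS = $1,007.75 + $759.00 = $1,766.75
Ending inventory: 52 @ $5.75 = $299.00

COGS = $1,766.75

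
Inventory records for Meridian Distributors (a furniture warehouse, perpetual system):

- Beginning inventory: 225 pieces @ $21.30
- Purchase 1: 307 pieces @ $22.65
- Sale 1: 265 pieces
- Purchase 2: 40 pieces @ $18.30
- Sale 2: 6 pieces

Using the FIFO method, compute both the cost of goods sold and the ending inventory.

Sale 1 (265) [FIFO — oldest first]: 225 @ $21.30 + 40 @ $22.65 = $5,698.50
Sale 2 (6) [FIFO — oldest first]: 6 @ $22.65 = $135.90
Total COGS = $5,698.50 + $135.90 = $5,834.40
Ending inventory: 261 @ $22.65 + 40 @ $18.30 = $6,643.65

COGS = $5,834.40; ending inventory = $6,643.65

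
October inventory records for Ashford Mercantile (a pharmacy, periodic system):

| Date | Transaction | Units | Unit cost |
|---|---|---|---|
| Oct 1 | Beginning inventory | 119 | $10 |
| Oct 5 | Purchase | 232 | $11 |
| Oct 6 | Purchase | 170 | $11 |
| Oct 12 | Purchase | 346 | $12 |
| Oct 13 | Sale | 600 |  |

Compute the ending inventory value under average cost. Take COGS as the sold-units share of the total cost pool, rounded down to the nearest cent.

Ending inventory = $3,006.91

Oct 13, sell 600: 600/867 × $9,764.00 → $6,757.09
Ending inventory (cost pool remaining) = $3,006.91
Check: goods available $9,764.00 = COGS $6,757.09 + ending $3,006.91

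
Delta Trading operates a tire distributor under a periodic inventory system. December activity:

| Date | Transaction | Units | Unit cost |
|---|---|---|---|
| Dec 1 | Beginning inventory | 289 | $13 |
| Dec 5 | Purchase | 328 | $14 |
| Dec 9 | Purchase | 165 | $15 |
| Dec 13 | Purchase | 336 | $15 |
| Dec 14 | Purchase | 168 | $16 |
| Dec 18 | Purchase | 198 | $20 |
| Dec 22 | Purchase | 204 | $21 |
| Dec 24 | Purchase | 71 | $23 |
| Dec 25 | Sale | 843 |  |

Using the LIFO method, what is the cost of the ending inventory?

Ending inventory = $12,834

Dec 25, 843 sold [LIFO — newest first]: 71 @ $23 + 204 @ $21 + 198 @ $20 + 168 @ $16 + 202 @ $15 = $15,595
Ending inventory: 289 @ $13 + 328 @ $14 + 165 @ $15 + 134 @ $15 = $12,834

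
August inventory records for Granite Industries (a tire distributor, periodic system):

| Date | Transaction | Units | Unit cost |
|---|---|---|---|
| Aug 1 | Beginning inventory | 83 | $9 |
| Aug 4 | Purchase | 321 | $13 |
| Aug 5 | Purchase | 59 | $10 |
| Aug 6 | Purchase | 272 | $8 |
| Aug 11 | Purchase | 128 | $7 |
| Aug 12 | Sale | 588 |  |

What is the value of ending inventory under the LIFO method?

Ending inventory = $3,243

Aug 12, 588 sold [LIFO — newest first]: 128 @ $7 + 272 @ $8 + 59 @ $10 + 129 @ $13 = $5,339
Ending inventory: 83 @ $9 + 192 @ $13 = $3,243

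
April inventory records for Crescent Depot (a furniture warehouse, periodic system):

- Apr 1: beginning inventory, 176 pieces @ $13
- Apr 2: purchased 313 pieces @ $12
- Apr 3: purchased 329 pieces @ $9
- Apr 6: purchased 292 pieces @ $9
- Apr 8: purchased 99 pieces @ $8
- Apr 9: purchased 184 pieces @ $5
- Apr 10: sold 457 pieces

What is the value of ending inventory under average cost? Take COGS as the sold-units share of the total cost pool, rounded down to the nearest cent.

Apr 10, sell 457: 457/1393 × $13,345.00 → $4,378.07
Ending inventory (cost pool remaining) = $8,966.93

Ending inventory = $8,966.93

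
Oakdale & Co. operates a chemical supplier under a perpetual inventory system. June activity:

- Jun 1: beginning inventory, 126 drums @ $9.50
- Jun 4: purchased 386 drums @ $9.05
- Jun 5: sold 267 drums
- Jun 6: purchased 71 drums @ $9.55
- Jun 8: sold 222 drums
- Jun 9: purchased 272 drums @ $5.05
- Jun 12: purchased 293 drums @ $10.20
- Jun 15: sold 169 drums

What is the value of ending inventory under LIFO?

Jun 5, 267 sold [LIFO — newest first]: 267 @ $9.05 = $2,416.35
Jun 8, 222 sold [LIFO — newest first]: 71 @ $9.55 + 119 @ $9.05 + 32 @ $9.50 = $2,059.00
Jun 15, 169 sold [LIFO — newest first]: 169 @ $10.20 = $1,723.80
Total COGS = $2,416.35 + $2,059.00 + $1,723.80 = $6,199.15
Ending inventory: 94 @ $9.50 + 272 @ $5.05 + 124 @ $10.20 = $3,531.40

Ending inventory = $3,531.40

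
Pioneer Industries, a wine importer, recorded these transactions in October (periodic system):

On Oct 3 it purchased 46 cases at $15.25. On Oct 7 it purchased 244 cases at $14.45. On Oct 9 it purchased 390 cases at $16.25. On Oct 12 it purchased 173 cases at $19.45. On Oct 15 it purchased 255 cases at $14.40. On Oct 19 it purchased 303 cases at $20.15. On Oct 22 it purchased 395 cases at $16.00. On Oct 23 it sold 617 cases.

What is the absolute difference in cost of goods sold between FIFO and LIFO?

FIFO COGS: 46 @ $15.25 + 244 @ $14.45 + 327 @ $16.25 = $9,541.05
LIFO COGS: 395 @ $16.00 + 222 @ $20.15 = $10,793.30
Difference = |$9,541.05 − $10,793.30| = $1,252.25

$1,252.25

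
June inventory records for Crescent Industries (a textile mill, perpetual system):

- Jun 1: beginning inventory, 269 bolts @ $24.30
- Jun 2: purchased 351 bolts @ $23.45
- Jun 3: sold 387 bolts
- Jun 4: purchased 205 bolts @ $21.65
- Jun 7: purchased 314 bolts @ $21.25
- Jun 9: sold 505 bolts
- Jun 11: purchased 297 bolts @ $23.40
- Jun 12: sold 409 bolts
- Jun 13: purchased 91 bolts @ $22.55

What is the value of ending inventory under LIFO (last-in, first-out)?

Jun 3, 387 sold [LIFO — newest first]: 351 @ $23.45 + 36 @ $24.30 = $9,105.75
Jun 9, 505 sold [LIFO — newest first]: 314 @ $21.25 + 191 @ $21.65 = $10,807.65
Jun 12, 409 sold [LIFO — newest first]: 297 @ $23.40 + 14 @ $21.65 + 98 @ $24.30 = $9,634.30
Total COGS = $9,105.75 + $10,807.65 + $9,634.30 = $29,547.70
Ending inventory: 135 @ $24.30 + 91 @ $22.55 = $5,332.55

Ending inventory = $5,332.55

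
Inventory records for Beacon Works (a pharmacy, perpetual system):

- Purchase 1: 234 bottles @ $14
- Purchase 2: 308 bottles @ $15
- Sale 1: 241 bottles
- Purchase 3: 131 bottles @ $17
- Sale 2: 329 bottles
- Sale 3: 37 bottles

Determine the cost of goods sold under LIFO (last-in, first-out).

Sale 1 (241) [LIFO — newest first]: 241 @ $15 = $3,615
Sale 2 (329) [LIFO — newest first]: 131 @ $17 + 67 @ $15 + 131 @ $14 = $5,066
Sale 3 (37) [LIFO — newest first]: 37 @ $14 = $518
Total COGS = $3,615 + $5,066 + $518 = $9,199
Ending inventory: 66 @ $14 = $924
Check: goods available $10,123 = COGS $9,199 + ending $924

COGS = $9,199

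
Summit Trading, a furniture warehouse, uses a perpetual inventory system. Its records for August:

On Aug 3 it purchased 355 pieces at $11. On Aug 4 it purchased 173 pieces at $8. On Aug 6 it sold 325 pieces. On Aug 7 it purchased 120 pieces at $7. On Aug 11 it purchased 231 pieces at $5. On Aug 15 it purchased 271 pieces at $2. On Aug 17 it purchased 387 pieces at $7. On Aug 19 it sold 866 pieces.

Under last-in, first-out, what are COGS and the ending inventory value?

Aug 6, 325 sold [LIFO — newest first]: 173 @ $8 + 152 @ $11 = $3,056
Aug 19, 866 sold [LIFO — newest first]: 387 @ $7 + 271 @ $2 + 208 @ $5 = $4,291
Total COGS = $3,056 + $4,291 = $7,347
Ending inventory: 203 @ $11 + 120 @ $7 + 23 @ $5 = $3,188

COGS = $7,347; ending inventory = $3,188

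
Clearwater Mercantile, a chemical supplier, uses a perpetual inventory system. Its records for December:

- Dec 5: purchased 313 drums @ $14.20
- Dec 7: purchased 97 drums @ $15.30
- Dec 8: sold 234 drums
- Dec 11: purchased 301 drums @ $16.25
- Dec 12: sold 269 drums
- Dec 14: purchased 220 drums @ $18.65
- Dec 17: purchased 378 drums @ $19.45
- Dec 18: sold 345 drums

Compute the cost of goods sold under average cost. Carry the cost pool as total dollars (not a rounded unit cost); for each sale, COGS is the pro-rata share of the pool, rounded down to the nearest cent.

COGS = $13,868.52

After Dec 5: 313 on hand, pool $4,444.60 (≈ $14.2000 each)
After Dec 7: 410 on hand, pool $5,928.70 (≈ $14.4602 each)
Dec 8, sell 234: 234/410 × $5,928.70 → $3,383.69
After Dec 11: 477 on hand, pool $7,436.26 (≈ $15.5896 each)
Dec 12, sell 269: 269/477 × $7,436.26 → $4,193.61
After Dec 14: 428 on hand, pool $7,345.65 (≈ $17.1627 each)
After Dec 17: 806 on hand, pool $14,697.75 (≈ $18.2354 each)
Dec 18, sell 345: 345/806 × $14,697.75 → $6,291.22
Total COGS = $3,383.69 + $4,193.61 + $6,291.22 = $13,868.52
Ending inventory (cost pool remaining) = $8,406.53
Check: goods available $22,275.05 = COGS $13,868.52 + ending $8,406.53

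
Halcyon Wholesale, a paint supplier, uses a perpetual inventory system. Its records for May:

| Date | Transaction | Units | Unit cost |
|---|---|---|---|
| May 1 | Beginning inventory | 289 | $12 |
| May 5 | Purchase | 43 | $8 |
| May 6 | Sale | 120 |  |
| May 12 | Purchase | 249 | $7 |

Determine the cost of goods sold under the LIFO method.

COGS = $1,268

May 6, 120 sold [LIFO — newest first]: 43 @ $8 + 77 @ $12 = $1,268
Ending inventory: 212 @ $12 + 249 @ $7 = $4,287
Check: goods available $5,555 = COGS $1,268 + ending $4,287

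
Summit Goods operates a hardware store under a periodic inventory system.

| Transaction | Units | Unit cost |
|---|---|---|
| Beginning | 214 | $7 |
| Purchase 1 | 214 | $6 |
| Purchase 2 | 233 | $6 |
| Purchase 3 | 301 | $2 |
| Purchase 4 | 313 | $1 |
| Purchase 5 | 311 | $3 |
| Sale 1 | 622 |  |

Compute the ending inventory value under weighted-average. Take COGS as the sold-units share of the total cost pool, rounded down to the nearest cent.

Sale 1, sell 622: 622/1586 × $6,028.00 → $2,364.07
Ending inventory (cost pool remaining) = $3,663.93

Ending inventory = $3,663.93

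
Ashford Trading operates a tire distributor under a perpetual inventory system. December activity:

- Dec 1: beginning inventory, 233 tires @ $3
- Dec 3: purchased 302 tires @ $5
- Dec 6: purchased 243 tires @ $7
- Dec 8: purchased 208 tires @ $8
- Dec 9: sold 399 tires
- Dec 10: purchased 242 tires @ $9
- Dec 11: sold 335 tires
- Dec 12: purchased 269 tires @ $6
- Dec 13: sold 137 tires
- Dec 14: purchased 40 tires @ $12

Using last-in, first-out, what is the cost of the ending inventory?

Ending inventory = $3,276

Dec 9, 399 sold [LIFO — newest first]: 208 @ $8 + 191 @ $7 = $3,001
Dec 11, 335 sold [LIFO — newest first]: 242 @ $9 + 52 @ $7 + 41 @ $5 = $2,747
Dec 13, 137 sold [LIFO — newest first]: 137 @ $6 = $822
Total COGS = $3,001 + $2,747 + $822 = $6,570
Ending inventory: 233 @ $3 + 261 @ $5 + 132 @ $6 + 40 @ $12 = $3,276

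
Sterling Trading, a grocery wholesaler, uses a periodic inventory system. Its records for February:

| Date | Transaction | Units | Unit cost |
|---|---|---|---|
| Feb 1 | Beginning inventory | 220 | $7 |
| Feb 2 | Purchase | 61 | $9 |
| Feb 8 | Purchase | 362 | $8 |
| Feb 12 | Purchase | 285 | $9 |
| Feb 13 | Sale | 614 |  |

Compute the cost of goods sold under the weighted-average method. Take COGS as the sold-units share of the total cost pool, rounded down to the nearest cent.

Feb 13, sell 614: 614/928 × $7,550.00 → $4,995.36
Ending inventory (cost pool remaining) = $2,554.64

COGS = $4,995.36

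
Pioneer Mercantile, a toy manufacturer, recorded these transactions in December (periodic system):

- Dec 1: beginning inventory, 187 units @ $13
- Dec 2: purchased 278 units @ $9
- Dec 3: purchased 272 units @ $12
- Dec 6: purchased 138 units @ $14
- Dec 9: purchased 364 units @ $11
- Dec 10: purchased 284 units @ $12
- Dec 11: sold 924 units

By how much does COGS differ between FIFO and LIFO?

FIFO COGS: 187 @ $13 + 278 @ $9 + 272 @ $12 + 138 @ $14 + 49 @ $11 = $10,668
LIFO COGS: 284 @ $12 + 364 @ $11 + 138 @ $14 + 138 @ $12 = $11,000
Difference = |$10,668 − $11,000| = $332

$332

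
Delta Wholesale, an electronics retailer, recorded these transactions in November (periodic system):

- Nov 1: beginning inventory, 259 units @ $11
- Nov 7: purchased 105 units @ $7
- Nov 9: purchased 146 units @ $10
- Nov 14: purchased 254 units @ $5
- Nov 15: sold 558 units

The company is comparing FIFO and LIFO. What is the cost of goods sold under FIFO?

FIFO COGS: 259 @ $11 + 105 @ $7 + 146 @ $10 + 48 @ $5 = $5,284
LIFO COGS: 254 @ $5 + 146 @ $10 + 105 @ $7 + 53 @ $11 = $4,048

COGS = $5,284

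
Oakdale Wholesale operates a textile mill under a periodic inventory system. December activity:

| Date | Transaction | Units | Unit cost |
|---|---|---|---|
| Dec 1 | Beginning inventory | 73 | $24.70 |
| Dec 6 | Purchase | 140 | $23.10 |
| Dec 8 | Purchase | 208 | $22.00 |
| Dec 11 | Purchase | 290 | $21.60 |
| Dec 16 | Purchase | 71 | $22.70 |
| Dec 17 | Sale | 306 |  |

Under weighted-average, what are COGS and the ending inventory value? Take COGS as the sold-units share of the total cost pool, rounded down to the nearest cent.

Dec 17, sell 306: 306/782 × $17,488.80 → $6,843.44
Ending inventory (cost pool remaining) = $10,645.36
Check: goods available $17,488.80 = COGS $6,843.44 + ending $10,645.36

COGS = $6,843.44; ending inventory = $10,645.36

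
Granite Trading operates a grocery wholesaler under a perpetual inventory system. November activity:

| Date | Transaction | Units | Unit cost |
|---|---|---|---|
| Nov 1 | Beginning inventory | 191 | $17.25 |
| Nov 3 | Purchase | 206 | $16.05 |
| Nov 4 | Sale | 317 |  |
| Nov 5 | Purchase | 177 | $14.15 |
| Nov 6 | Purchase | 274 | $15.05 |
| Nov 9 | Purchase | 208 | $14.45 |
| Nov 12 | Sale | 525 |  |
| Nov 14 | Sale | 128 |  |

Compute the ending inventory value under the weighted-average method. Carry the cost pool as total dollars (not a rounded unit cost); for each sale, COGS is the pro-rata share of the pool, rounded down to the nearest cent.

Ending inventory = $1,275.93

After Nov 1: 191 on hand, pool $3,294.75 (≈ $17.2500 each)
After Nov 3: 397 on hand, pool $6,601.05 (≈ $16.6273 each)
Nov 4, sell 317: 317/397 × $6,601.05 → $5,270.86
After Nov 5: 257 on hand, pool $3,834.74 (≈ $14.9212 each)
After Nov 6: 531 on hand, pool $7,958.44 (≈ $14.9876 each)
After Nov 9: 739 on hand, pool $10,964.04 (≈ $14.8363 each)
Nov 12, sell 525: 525/739 × $10,964.04 → $7,789.06
Nov 14, sell 128: 128/214 × $3,174.98 → $1,899.05
Total COGS = $5,270.86 + $7,789.06 + $1,899.05 = $14,958.97
Ending inventory (cost pool remaining) = $1,275.93
Check: goods available $16,234.90 = COGS $14,958.97 + ending $1,275.93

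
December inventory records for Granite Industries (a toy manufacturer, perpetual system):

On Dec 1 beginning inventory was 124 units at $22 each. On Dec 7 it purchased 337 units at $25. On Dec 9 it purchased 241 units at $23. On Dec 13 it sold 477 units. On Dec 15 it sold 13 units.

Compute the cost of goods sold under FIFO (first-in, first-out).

COGS = $11,820

Dec 13, 477 sold [FIFO — oldest first]: 124 @ $22 + 337 @ $25 + 16 @ $23 = $11,521
Dec 15, 13 sold [FIFO — oldest first]: 13 @ $23 = $299
Total COGS = $11,521 + $299 = $11,820
Ending inventory: 212 @ $23 = $4,876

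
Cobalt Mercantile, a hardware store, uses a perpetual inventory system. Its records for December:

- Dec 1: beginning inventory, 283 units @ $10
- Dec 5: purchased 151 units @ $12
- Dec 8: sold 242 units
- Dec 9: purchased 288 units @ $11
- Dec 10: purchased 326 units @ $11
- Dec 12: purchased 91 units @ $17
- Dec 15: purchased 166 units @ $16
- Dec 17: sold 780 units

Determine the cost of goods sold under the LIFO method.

COGS = $12,678

Dec 8, 242 sold [LIFO — newest first]: 151 @ $12 + 91 @ $10 = $2,722
Dec 17, 780 sold [LIFO — newest first]: 166 @ $16 + 91 @ $17 + 326 @ $11 + 197 @ $11 = $9,956
Total COGS = $2,722 + $9,956 = $12,678
Ending inventory: 192 @ $10 + 91 @ $11 = $2,921
Check: goods available $15,599 = COGS $12,678 + ending $2,921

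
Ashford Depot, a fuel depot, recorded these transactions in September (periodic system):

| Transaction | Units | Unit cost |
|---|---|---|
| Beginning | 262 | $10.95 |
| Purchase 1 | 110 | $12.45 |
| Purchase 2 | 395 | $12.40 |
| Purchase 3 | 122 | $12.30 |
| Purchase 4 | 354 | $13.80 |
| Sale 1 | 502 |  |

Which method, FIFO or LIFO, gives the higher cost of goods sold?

FIFO COGS: 262 @ $10.95 + 110 @ $12.45 + 130 @ $12.40 = $5,850.40
LIFO COGS: 354 @ $13.80 + 122 @ $12.30 + 26 @ $12.40 = $6,708.20

LIFO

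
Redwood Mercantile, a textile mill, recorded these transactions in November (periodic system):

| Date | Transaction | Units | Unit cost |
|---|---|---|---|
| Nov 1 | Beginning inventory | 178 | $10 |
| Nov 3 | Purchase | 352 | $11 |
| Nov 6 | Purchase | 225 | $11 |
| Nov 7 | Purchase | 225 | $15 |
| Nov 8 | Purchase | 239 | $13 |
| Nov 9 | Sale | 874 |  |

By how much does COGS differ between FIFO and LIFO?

FIFO COGS: 178 @ $10 + 352 @ $11 + 225 @ $11 + 119 @ $15 = $9,912
LIFO COGS: 239 @ $13 + 225 @ $15 + 225 @ $11 + 185 @ $11 = $10,992
Difference = |$9,912 − $10,992| = $1,080

$1,080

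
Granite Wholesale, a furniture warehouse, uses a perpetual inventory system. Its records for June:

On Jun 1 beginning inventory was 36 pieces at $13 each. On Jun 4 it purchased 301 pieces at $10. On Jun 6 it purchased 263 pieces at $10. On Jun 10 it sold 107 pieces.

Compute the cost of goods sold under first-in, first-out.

COGS = $1,178

Jun 10, 107 sold [FIFO — oldest first]: 36 @ $13 + 71 @ $10 = $1,178
Ending inventory: 230 @ $10 + 263 @ $10 = $4,930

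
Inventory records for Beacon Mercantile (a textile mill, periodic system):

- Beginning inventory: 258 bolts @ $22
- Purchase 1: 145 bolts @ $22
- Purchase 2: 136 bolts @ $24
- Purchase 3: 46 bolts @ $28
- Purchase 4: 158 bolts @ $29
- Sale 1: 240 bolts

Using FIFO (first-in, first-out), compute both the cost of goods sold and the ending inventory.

Sale 1 (240) [FIFO — oldest first]: 240 @ $22 = $5,280
Ending inventory: 18 @ $22 + 145 @ $22 + 136 @ $24 + 46 @ $28 + 158 @ $29 = $12,720
Check: goods available $18,000 = COGS $5,280 + ending $12,720

COGS = $5,280; ending inventory = $12,720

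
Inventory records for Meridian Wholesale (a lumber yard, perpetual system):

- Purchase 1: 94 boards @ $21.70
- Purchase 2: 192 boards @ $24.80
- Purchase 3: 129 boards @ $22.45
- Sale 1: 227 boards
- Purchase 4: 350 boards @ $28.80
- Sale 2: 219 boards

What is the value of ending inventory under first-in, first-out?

Sale 1 (227) [FIFO — oldest first]: 94 @ $21.70 + 133 @ $24.80 = $5,338.20
Sale 2 (219) [FIFO — oldest first]: 59 @ $24.80 + 129 @ $22.45 + 31 @ $28.80 = $5,252.05
Total COGS = $5,338.20 + $5,252.05 = $10,590.25
Ending inventory: 319 @ $28.80 = $9,187.20
Check: goods available $19,777.45 = COGS $10,590.25 + ending $9,187.20

Ending inventory = $9,187.20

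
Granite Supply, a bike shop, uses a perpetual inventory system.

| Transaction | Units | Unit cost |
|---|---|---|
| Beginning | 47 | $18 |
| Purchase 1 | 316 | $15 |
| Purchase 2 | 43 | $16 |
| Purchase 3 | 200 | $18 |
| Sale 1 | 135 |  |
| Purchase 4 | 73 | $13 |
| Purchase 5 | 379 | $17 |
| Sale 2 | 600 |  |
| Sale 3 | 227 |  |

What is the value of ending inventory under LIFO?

Sale 1 (135) [LIFO — newest first]: 135 @ $18 = $2,430
Sale 2 (600) [LIFO — newest first]: 379 @ $17 + 73 @ $13 + 65 @ $18 + 43 @ $16 + 40 @ $15 = $9,850
Sale 3 (227) [LIFO — newest first]: 227 @ $15 = $3,405
Total COGS = $2,430 + $9,850 + $3,405 = $15,685
Ending inventory: 47 @ $18 + 49 @ $15 = $1,581

Ending inventory = $1,581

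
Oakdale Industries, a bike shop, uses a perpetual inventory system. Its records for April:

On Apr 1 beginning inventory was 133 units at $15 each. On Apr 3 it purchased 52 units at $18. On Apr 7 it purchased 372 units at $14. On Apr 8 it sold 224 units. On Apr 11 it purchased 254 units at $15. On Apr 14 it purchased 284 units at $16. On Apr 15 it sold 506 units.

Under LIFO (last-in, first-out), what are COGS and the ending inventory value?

COGS = $11,010; ending inventory = $5,483

Apr 8, 224 sold [LIFO — newest first]: 224 @ $14 = $3,136
Apr 15, 506 sold [LIFO — newest first]: 284 @ $16 + 222 @ $15 = $7,874
Total COGS = $3,136 + $7,874 = $11,010
Ending inventory: 133 @ $15 + 52 @ $18 + 148 @ $14 + 32 @ $15 = $5,483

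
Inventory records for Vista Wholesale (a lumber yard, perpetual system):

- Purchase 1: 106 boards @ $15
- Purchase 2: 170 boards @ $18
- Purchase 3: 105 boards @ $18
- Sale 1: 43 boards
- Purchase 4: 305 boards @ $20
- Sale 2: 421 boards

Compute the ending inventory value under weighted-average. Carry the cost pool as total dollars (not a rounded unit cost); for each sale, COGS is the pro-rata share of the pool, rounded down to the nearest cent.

After Purchase 1: 106 on hand, pool $1,590.00 (≈ $15.0000 each)
After Purchase 2: 276 on hand, pool $4,650.00 (≈ $16.8478 each)
After Purchase 3: 381 on hand, pool $6,540.00 (≈ $17.1654 each)
Sale 1, sell 43: 43/381 × $6,540.00 → $738.11
After Purchase 4: 643 on hand, pool $11,901.89 (≈ $18.5099 each)
Sale 2, sell 421: 421/643 × $11,901.89 → $7,792.68
Total COGS = $738.11 + $7,792.68 = $8,530.79
Ending inventory (cost pool remaining) = $4,109.21

Ending inventory = $4,109.21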